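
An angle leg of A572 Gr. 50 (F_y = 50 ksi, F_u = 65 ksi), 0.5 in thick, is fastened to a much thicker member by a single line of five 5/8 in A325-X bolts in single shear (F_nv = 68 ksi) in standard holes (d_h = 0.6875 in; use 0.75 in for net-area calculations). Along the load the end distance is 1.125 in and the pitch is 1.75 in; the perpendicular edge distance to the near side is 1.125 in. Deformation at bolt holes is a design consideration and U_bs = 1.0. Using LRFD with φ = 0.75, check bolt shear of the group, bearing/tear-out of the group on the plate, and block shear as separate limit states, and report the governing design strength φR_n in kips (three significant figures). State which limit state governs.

78.2 kips (bolt shear governs)

Bolt shear: A_b = π·0.625²/4 = 0.3068 in²; R_n = 68 × 0.3068 × 5 × 1 = 104.3 kips → 0.75 × 104.3 = 78.2 kips.
Bearing: edge l_c = 0.7812, r_n = 30.47 kips; interior l_c = 1.062, r_n = 41.44 kips; R_n = 30.47 + 4·41.44 = 196.2 kips → 147 kips.
Block shear: A_gv = 4.062, A_nv = 2.375, A_nt = 0.375 in²; R_n = min(0.6F_uA_nv, 0.6F_yA_gv) + U_bs·F_u·A_nt = 117 kips → 87.8 kips.
Bolt shear governs: 78.2 kips.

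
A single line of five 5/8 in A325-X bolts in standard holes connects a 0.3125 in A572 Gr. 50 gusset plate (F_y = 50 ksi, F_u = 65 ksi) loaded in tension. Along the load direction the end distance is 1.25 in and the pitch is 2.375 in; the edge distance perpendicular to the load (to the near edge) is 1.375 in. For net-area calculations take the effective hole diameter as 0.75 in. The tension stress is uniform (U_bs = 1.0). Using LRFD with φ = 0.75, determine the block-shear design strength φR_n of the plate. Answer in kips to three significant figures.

82.6 kips

Shear plane L_v = 1.25 + 4·2.375 = 10.75 in; A_gv = 10.75 × 0.3125 = 3.359 in².
A_nv = (10.75 − 4.5·0.75) × 0.3125 = 2.305 in².
A_nt = (1.375 − 0.5·0.75) × 0.3125 = 0.3125 in².
0.6 F_u A_nv = 89.88 kips; 0.6 F_y A_gv = 100.8 kips → shear rupture governs the shear term.
R_n = 89.88 + 1.0 × 65 × 0.3125 = 110.2 kips.
Design strength φR_n = 0.75 × 110.2 = 82.6 kips.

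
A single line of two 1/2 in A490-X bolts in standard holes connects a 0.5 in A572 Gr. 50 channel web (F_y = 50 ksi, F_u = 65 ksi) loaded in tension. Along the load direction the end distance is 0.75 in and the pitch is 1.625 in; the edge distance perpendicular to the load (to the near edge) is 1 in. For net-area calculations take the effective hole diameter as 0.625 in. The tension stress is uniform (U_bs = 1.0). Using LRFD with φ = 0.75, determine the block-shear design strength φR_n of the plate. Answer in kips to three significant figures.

Shear plane L_v = 0.75 + 1·1.625 = 2.375 in; A_gv = 2.375 × 0.5 = 1.188 in².
A_nv = (2.375 − 1.5·0.625) × 0.5 = 0.7188 in².
A_nt = (1 − 0.5·0.625) × 0.5 = 0.3438 in².
0.6 F_u A_nv = 28.03 kips; 0.6 F_y A_gv = 35.62 kips → shear rupture governs the shear term.
R_n = 28.03 + 1.0 × 65 × 0.3438 = 50.38 kips.
Design strength φR_n = 0.75 × 50.38 = 37.8 kips.

37.8 kips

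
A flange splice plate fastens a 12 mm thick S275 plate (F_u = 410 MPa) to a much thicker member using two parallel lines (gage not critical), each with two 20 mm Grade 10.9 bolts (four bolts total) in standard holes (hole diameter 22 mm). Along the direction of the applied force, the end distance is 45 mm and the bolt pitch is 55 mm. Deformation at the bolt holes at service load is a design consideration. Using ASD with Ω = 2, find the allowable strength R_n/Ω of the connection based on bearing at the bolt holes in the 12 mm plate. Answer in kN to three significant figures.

Per bolt r_n = 1.2 l_c t F_u ≤ 2.4 d t F_u; upper limit = 2.4 × 20 × 12 × 410 / 1000 = 236.2 kN.
Edge bolt: l_c = 45 − 22/2 = 34 mm → 1.2 × 34 × 12 × 410 / 1000 = 200.7 → r_n = 200.7 kN.
Interior bolts: l_c = 55 − 22 = 33 mm → 1.2 × 33 × 12 × 410 / 1000 = 194.8 → r_n = 194.8 kN.
R_n = 2 × 200.7 + 2 × 194.8 = 791.1 kN.
Allowable strength R_n/Ω = 791.1 / 2 = 396 kN.

396 kN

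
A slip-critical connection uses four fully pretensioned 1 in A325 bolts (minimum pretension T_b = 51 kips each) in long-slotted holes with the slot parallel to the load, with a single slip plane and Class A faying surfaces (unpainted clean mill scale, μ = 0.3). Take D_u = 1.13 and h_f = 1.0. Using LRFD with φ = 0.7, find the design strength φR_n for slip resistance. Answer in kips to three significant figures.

48.4 kips

R_n = μ · D_u · h_f · T_b · n_s · n_b = 0.3 × 1.13 × 1.0 × 51 × 1 × 4 = 69.16 kips.
Design strength φR_n = 0.7 × 69.16 = 48.4 kips.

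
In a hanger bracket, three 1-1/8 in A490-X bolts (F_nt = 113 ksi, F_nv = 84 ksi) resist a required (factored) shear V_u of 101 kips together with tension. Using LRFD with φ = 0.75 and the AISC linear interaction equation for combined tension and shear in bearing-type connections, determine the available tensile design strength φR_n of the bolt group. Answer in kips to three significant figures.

A_b = π·1.125²/4 = 0.994 in²; f_rv = 101 / (3 × 0.994) = 33.87 ksi.
F'_nt = 1.3 F_nt − (F_nt / φF_nv) f_rv = 1.3·113 − (113/(0.75·84))·33.87 = 86.15 ksi, capped at F_nt → F'_nt = 86.15 ksi.
R_n = F'_nt · A_b · n = 86.15 × 0.994 × 3 = 256.9 kips.
Design strength φR_n = 0.75 × 256.9 = 193 kips.

193 kips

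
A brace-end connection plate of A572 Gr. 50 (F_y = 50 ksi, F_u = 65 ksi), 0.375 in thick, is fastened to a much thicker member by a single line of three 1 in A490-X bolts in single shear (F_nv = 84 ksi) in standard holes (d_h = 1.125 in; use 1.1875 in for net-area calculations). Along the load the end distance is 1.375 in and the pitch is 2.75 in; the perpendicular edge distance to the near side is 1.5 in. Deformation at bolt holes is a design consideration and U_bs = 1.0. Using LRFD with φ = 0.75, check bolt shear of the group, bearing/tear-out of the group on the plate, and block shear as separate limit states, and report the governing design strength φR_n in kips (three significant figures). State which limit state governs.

Bolt shear: A_b = π·1²/4 = 0.7854 in²; R_n = 84 × 0.7854 × 3 × 1 = 197.9 kips → 0.75 × 197.9 = 148 kips.
Bearing: edge l_c = 0.8125, r_n = 23.77 kips; interior l_c = 1.625, r_n = 47.53 kips; R_n = 23.77 + 2·47.53 = 118.8 kips → 89.1 kips.
Block shear: A_gv = 2.578, A_nv = 1.465, A_nt = 0.3398 in²; R_n = min(0.6F_uA_nv, 0.6F_yA_gv) + U_bs·F_u·A_nt = 79.22 kips → 59.4 kips.
Block shear governs: 59.4 kips.

59.4 kips (block shear governs)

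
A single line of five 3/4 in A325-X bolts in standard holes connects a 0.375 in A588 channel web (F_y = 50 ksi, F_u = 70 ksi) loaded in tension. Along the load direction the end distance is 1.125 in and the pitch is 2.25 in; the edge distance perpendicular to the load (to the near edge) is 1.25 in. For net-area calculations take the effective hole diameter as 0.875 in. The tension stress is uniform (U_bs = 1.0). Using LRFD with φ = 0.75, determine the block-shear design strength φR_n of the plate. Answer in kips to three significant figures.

89.1 kips

Shear plane L_v = 1.125 + 4·2.25 = 10.12 in; A_gv = 10.12 × 0.375 = 3.797 in².
A_nv = (10.12 − 4.5·0.875) × 0.375 = 2.32 in².
A_nt = (1.25 − 0.5·0.875) × 0.375 = 0.3047 in².
0.6 F_u A_nv = 97.45 kips; 0.6 F_y A_gv = 113.9 kips → shear rupture governs the shear term.
R_n = 97.45 + 1.0 × 70 × 0.3047 = 118.8 kips.
Design strength φR_n = 0.75 × 118.8 = 89.1 kips.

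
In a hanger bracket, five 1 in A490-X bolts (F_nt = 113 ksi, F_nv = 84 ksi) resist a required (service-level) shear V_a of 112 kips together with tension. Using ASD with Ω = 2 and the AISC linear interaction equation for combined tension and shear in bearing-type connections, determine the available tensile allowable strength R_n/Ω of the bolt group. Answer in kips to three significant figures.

A_b = π·1²/4 = 0.7854 in²; f_rv = 112 / (5 × 0.7854) = 28.52 ksi.
F'_nt = 1.3 F_nt − (Ω F_nt / F_nv) f_rv = 1.3·113 − (2·113/84)·28.52 = 70.17 ksi, capped at F_nt → F'_nt = 70.17 ksi.
R_n = F'_nt · A_b · n = 70.17 × 0.7854 × 5 = 275.5 kips.
Allowable strength R_n/Ω = 275.5 / 2 = 138 kips.

138 kips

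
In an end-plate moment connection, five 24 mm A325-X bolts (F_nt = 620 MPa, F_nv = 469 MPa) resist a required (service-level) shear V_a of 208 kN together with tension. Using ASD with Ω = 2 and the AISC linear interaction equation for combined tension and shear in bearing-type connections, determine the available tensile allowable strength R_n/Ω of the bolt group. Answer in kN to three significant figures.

A_b = π·24²/4 = 452.4 mm²; f_rv = 208 × 1000 / (5 × 452.4) = 91.96 MPa.
F'_nt = 1.3 F_nt − (Ω F_nt / F_nv) f_rv = 1.3·620 − (2·620/469)·91.96 = 562.9 MPa, capped at F_nt → F'_nt = 562.9 MPa.
R_n = F'_nt · A_b · n = 562.9 × 452.4 × 5 / 1000 = 1273 kN.
Allowable strength R_n/Ω = 1273 / 2 = 637 kN.

637 kN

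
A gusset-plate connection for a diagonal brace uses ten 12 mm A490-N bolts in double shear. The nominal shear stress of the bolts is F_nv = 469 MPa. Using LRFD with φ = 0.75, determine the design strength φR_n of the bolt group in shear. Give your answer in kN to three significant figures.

A_b = π × 12² / 4 = 113.1 mm².
R_n = F_nv · A_b · n · n_s = 469 × 113.1 × 10 × 2 / 1000 = 1061 kN.
Design strength φR_n = 0.75 × 1061 = 796 kN.

796 kN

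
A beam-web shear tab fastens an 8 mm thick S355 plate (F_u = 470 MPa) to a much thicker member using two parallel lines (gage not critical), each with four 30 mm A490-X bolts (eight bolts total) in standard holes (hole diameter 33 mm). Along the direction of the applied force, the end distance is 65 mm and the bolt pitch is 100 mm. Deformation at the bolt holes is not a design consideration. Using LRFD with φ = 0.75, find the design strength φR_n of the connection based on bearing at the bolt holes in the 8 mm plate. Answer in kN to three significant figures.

Per bolt r_n = 1.5 l_c t F_u ≤ 3.0 d t F_u; upper limit = 3.0 × 30 × 8 × 470 / 1000 = 338.4 kN.
Edge bolt: l_c = 65 − 33/2 = 48.5 mm → 1.5 × 48.5 × 8 × 470 / 1000 = 273.5 → r_n = 273.5 kN.
Interior bolts: l_c = 100 − 33 = 67 mm → 1.5 × 67 × 8 × 470 / 1000 = 377.9 → r_n = 338.4 kN.
R_n = 2 × 273.5 + 6 × 338.4 = 2577 kN.
Design strength φR_n = 0.75 × 2577 = 1930 kN.

1930 kN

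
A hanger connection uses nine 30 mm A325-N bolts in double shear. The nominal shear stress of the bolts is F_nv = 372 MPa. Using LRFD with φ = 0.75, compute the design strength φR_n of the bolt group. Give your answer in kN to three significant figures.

A_b = π × 30² / 4 = 706.9 mm².
R_n = F_nv · A_b · n · n_s = 372 × 706.9 × 9 × 2 / 1000 = 4733 kN.
Design strength φR_n = 0.75 × 4733 = 3550 kN.

3550 kN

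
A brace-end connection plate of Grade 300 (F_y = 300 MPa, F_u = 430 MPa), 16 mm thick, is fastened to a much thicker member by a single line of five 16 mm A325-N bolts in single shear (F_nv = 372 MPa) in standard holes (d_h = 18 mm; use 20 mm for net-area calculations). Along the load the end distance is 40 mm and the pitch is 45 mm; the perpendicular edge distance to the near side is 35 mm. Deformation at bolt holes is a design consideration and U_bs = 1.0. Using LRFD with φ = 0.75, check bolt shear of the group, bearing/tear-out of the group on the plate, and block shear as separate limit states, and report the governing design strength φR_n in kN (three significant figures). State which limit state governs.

280 kN (bolt shear governs)

Bolt shear: A_b = π·16²/4 = 201.1 mm²; R_n = 372 × 201.1 × 5 × 1 / 1000 = 374 kN → 0.75 × 374 = 280 kN.
Bearing: edge l_c = 31, r_n = 255.9 kN; interior l_c = 27, r_n = 222.9 kN; R_n = 255.9 + 4·222.9 = 1148 kN → 861 kN.
Block shear: A_gv = 3520, A_nv = 2080, A_nt = 400 mm²; R_n = min(0.6F_uA_nv, 0.6F_yA_gv) + U_bs·F_u·A_nt = 708.6 kN → 531 kN.
Bolt shear governs: 280 kN.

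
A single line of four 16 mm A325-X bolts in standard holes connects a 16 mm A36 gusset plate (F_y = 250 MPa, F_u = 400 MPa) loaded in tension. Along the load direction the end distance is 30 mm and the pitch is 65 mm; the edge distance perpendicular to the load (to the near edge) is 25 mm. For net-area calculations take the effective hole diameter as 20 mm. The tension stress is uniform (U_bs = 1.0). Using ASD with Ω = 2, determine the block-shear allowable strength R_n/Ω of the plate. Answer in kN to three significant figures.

318 kN

Shear plane L_v = 30 + 3·65 = 225 mm; A_gv = 225 × 16 = 3600 mm².
A_nv = (225 − 3.5·20) × 16 = 2480 mm².
A_nt = (25 − 0.5·20) × 16 = 240 mm².
0.6 F_u A_nv = 595.2 kN; 0.6 F_y A_gv = 540 kN → shear yielding governs the shear term.
R_n = 540 + 1.0 × 400 × 240 / 1000 = 636 kN.
Allowable strength R_n/Ω = 636 / 2 = 318 kN.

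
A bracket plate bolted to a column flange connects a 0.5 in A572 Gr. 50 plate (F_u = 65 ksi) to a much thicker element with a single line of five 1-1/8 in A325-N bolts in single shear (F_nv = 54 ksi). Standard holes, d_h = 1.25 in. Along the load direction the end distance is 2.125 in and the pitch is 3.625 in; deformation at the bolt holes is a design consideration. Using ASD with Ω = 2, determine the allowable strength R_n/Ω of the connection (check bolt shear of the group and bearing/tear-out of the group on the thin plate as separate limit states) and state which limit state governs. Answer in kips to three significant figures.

Bolt shear: A_b = π·1.125²/4 = 0.994 in²; R_n = 54 × 0.994 × 5 × 1 = 268.4 kips → 268.4 / 2 = 134 kips.
Bearing (1.2 l_c t F_u ≤ 2.4 d t F_u): upper limit = 2.4·1.125·0.5·65 = 87.75 kips.
  Edge l_c = 2.125 − 1.25/2 = 1.5 → r_n = 58.5 kips; interior l_c = 3.625 − 1.25 = 2.375 → r_n = 87.75 kips.
  R_n,bearing = 1·58.5 + 4·87.75 = 409.5 kips → 409.5 / 2 = 205 kips.
Bolt shear governs: 134 kips.

134 kips (bolt shear governs)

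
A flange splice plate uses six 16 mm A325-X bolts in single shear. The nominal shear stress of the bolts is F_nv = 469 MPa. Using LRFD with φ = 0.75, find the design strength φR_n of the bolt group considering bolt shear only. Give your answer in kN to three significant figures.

424 kN

A_b = π × 16² / 4 = 201.1 mm².
R_n = F_nv · A_b · n · n_s = 469 × 201.1 × 6 × 1 / 1000 = 565.8 kN.
Design strength φR_n = 0.75 × 565.8 = 424 kN.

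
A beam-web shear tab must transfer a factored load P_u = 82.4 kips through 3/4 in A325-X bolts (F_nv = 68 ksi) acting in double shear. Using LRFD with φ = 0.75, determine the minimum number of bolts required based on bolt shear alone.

2 bolts

A_b = π·0.75²/4 = 0.4418 in².
Per-bolt design strength φR_n = 0.75 × 68 × 0.4418 × 2 = 45.06 kips.
n ≥ 82.4 / 45.06 = 1.829 → use 2 bolts.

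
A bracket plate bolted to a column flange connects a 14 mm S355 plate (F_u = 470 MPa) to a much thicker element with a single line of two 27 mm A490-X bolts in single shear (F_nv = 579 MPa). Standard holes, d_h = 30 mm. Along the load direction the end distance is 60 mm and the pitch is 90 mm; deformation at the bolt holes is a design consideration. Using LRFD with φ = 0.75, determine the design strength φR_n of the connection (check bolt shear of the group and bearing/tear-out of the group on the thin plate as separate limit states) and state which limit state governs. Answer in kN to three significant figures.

497 kN (bolt shear governs)

Bolt shear: A_b = π·27²/4 = 572.6 mm²; R_n = 579 × 572.6 × 2 × 1 / 1000 = 663 kN → 0.75 × 663 = 497 kN.
Bearing (1.2 l_c t F_u ≤ 2.4 d t F_u): upper limit = 2.4·27·14·470 / 1000 = 426.4 kN.
  Edge l_c = 60 − 30/2 = 45 → r_n = 355.3 kN; interior l_c = 90 − 30 = 60 → r_n = 426.4 kN.
  R_n,bearing = 1·355.3 + 1·426.4 = 781.7 kN → 0.75 × 781.7 = 586 kN.
Bolt shear governs: 497 kN.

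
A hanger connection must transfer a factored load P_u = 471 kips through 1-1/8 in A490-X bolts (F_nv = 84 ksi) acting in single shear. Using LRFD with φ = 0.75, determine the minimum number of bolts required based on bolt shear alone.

A_b = π·1.125²/4 = 0.994 in².
Per-bolt design strength φR_n = 0.75 × 84 × 0.994 × 1 = 62.62 kips.
n ≥ 471 / 62.62 = 7.521 → use 8 bolts.

8 bolts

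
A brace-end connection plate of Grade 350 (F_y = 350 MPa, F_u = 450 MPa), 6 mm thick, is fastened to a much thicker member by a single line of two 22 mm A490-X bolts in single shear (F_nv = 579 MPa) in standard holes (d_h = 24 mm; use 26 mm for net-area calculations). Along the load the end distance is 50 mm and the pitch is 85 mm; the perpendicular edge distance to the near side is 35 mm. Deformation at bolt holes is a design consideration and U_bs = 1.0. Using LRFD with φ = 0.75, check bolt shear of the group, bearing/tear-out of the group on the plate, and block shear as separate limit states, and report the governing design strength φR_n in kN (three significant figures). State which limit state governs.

161 kN (block shear governs)

Bolt shear: A_b = π·22²/4 = 380.1 mm²; R_n = 579 × 380.1 × 2 × 1 / 1000 = 440.2 kN → 0.75 × 440.2 = 330 kN.
Bearing: edge l_c = 38, r_n = 123.1 kN; interior l_c = 61, r_n = 142.6 kN; R_n = 123.1 + 1·142.6 = 265.7 kN → 199 kN.
Block shear: A_gv = 810, A_nv = 576, A_nt = 132 mm²; R_n = min(0.6F_uA_nv, 0.6F_yA_gv) + U_bs·F_u·A_nt = 214.9 kN → 161 kN.
Block shear governs: 161 kN.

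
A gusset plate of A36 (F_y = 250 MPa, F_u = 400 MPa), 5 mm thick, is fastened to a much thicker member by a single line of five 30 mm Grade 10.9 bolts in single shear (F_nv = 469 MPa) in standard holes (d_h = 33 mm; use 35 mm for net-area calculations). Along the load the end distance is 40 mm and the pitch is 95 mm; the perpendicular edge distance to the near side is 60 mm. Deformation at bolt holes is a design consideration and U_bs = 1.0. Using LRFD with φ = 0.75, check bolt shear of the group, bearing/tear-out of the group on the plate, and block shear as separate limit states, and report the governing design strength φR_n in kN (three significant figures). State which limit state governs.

300 kN (block shear governs)

Bolt shear: A_b = π·30²/4 = 706.9 mm²; R_n = 469 × 706.9 × 5 × 1 / 1000 = 1658 kN → 0.75 × 1658 = 1240 kN.
Bearing: edge l_c = 23.5, r_n = 56.4 kN; interior l_c = 62, r_n = 144 kN; R_n = 56.4 + 4·144 = 632.4 kN → 474 kN.
Block shear: A_gv = 2100, A_nv = 1312, A_nt = 212.5 mm²; R_n = min(0.6F_uA_nv, 0.6F_yA_gv) + U_bs·F_u·A_nt = 400 kN → 300 kN.
Block shear governs: 300 kN.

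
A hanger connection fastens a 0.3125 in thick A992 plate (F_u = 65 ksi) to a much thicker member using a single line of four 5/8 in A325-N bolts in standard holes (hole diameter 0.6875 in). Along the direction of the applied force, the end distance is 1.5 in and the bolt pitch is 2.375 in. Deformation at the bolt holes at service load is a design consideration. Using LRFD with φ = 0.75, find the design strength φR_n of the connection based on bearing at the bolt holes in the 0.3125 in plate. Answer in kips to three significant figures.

89.7 kips

Per bolt r_n = 1.2 l_c t F_u ≤ 2.4 d t F_u; upper limit = 2.4 × 0.625 × 0.3125 × 65 = 30.47 kips.
Edge bolt: l_c = 1.5 − 0.6875/2 = 1.156 in → 1.2 × 1.156 × 0.3125 × 65 = 28.18 → r_n = 28.18 kips.
Interior bolts: l_c = 2.375 − 0.6875 = 1.688 in → 1.2 × 1.688 × 0.3125 × 65 = 41.13 → r_n = 30.47 kips.
R_n = 1 × 28.18 + 3 × 30.47 = 119.6 kips.
Design strength φR_n = 0.75 × 119.6 = 89.7 kips.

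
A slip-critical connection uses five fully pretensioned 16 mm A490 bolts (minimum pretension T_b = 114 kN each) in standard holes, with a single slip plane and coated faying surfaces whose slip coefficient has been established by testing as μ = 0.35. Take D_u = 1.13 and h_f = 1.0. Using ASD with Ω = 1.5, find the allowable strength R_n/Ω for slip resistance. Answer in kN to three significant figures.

R_n = μ · D_u · h_f · T_b · n_s · n_b = 0.35 × 1.13 × 1.0 × 114 × 1 × 5 = 225.4 kN.
Allowable strength R_n/Ω = 225.4 / 1.5 = 150 kN.

150 kN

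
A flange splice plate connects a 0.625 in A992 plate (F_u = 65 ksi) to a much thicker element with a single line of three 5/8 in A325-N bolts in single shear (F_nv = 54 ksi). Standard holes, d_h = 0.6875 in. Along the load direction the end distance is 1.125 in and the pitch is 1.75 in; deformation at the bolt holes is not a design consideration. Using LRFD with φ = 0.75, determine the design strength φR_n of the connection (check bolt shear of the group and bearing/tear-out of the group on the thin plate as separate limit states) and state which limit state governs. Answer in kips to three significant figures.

37.3 kips (bolt shear governs)

Bolt shear: A_b = π·0.625²/4 = 0.3068 in²; R_n = 54 × 0.3068 × 3 × 1 = 49.7 kips → 0.75 × 49.7 = 37.3 kips.
Bearing (1.5 l_c t F_u ≤ 3.0 d t F_u): upper limit = 3.0·0.625·0.625·65 = 76.17 kips.
  Edge l_c = 1.125 − 0.6875/2 = 0.7812 → r_n = 47.61 kips; interior l_c = 1.75 − 0.6875 = 1.062 → r_n = 64.75 kips.
  R_n,bearing = 1·47.61 + 2·64.75 = 177.1 kips → 0.75 × 177.1 = 133 kips.
Bolt shear governs: 37.3 kips.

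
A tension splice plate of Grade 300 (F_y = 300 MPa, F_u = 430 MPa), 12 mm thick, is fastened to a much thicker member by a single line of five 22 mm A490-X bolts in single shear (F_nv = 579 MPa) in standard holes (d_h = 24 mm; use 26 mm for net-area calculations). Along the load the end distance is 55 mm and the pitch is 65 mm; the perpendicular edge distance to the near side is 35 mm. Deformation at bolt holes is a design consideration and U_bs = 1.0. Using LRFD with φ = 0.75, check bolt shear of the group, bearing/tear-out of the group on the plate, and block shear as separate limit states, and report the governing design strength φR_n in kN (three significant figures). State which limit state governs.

545 kN (block shear governs)

Bolt shear: A_b = π·22²/4 = 380.1 mm²; R_n = 579 × 380.1 × 5 × 1 / 1000 = 1100 kN → 0.75 × 1100 = 825 kN.
Bearing: edge l_c = 43, r_n = 266.3 kN; interior l_c = 41, r_n = 253.9 kN; R_n = 266.3 + 4·253.9 = 1282 kN → 961 kN.
Block shear: A_gv = 3780, A_nv = 2376, A_nt = 264 mm²; R_n = min(0.6F_uA_nv, 0.6F_yA_gv) + U_bs·F_u·A_nt = 726.5 kN → 545 kN.
Block shear governs: 545 kN.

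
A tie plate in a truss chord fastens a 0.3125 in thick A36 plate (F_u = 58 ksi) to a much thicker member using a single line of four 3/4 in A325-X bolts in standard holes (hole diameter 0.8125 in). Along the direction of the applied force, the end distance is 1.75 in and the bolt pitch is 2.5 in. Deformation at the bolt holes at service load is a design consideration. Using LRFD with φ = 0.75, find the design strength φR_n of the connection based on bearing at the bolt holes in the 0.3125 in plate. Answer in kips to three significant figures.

Per bolt r_n = 1.2 l_c t F_u ≤ 2.4 d t F_u; upper limit = 2.4 × 0.75 × 0.3125 × 58 = 32.62 kips.
Edge bolt: l_c = 1.75 − 0.8125/2 = 1.344 in → 1.2 × 1.344 × 0.3125 × 58 = 29.23 → r_n = 29.23 kips.
Interior bolts: l_c = 2.5 − 0.8125 = 1.688 in → 1.2 × 1.688 × 0.3125 × 58 = 36.7 → r_n = 32.62 kips.
R_n = 1 × 29.23 + 3 × 32.62 = 127.1 kips.
Design strength φR_n = 0.75 × 127.1 = 95.3 kips.

95.3 kips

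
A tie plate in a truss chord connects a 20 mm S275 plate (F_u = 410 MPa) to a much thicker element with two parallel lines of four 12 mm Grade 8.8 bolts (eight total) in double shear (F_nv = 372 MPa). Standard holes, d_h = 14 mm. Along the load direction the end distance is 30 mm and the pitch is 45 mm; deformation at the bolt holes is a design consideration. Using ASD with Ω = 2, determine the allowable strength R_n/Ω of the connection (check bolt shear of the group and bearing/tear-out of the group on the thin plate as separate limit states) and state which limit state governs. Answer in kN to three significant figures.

337 kN (bolt shear governs)

Bolt shear: A_b = π·12²/4 = 113.1 mm²; R_n = 372 × 113.1 × 8 × 2 / 1000 = 673.2 kN → 673.2 / 2 = 337 kN.
Bearing (1.2 l_c t F_u ≤ 2.4 d t F_u): upper limit = 2.4·12·20·410 / 1000 = 236.2 kN.
  Edge l_c = 30 − 14/2 = 23 → r_n = 226.3 kN; interior l_c = 45 − 14 = 31 → r_n = 236.2 kN.
  R_n,bearing = 2·226.3 + 6·236.2 = 1870 kN → 1870 / 2 = 935 kN.
Bolt shear governs: 337 kN.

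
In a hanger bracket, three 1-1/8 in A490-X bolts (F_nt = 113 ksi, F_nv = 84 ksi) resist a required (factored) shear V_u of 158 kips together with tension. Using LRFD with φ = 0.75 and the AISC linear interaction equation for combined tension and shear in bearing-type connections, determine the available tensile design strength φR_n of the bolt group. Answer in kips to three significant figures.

A_b = π·1.125²/4 = 0.994 in²; f_rv = 158 / (3 × 0.994) = 52.98 ksi.
F'_nt = 1.3 F_nt − (F_nt / φF_nv) f_rv = 1.3·113 − (113/(0.75·84))·52.98 = 51.87 ksi, capped at F_nt → F'_nt = 51.87 ksi.
R_n = F'_nt · A_b · n = 51.87 × 0.994 × 3 = 154.7 kips.
Design strength φR_n = 0.75 × 154.7 = 116 kips.

116 kips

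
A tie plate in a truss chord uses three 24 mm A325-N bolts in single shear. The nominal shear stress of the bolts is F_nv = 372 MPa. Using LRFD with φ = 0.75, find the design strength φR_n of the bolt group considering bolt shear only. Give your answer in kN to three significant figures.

A_b = π × 24² / 4 = 452.4 mm².
R_n = F_nv · A_b · n · n_s = 372 × 452.4 × 3 × 1 / 1000 = 504.9 kN.
Design strength φR_n = 0.75 × 504.9 = 379 kN.

379 kN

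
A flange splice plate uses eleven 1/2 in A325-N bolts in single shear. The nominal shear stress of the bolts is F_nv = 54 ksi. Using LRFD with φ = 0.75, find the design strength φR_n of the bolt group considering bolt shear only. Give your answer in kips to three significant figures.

87.5 kips

A_b = π × 0.5² / 4 = 0.1963 in².
R_n = F_nv · A_b · n · n_s = 54 × 0.1963 × 11 × 1 = 116.6 kips.
Design strength φR_n = 0.75 × 116.6 = 87.5 kips.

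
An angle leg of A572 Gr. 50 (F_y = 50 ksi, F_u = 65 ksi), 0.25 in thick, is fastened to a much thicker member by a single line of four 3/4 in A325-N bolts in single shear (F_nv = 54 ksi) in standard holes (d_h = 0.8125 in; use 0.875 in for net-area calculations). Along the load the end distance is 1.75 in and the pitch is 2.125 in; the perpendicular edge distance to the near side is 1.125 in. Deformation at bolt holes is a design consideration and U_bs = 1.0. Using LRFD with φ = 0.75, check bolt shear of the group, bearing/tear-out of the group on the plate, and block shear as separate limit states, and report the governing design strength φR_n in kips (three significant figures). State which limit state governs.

45.4 kips (block shear governs)

Bolt shear: A_b = π·0.75²/4 = 0.4418 in²; R_n = 54 × 0.4418 × 4 × 1 = 95.43 kips → 0.75 × 95.43 = 71.6 kips.
Bearing: edge l_c = 1.344, r_n = 26.2 kips; interior l_c = 1.312, r_n = 25.59 kips; R_n = 26.2 + 3·25.59 = 103 kips → 77.2 kips.
Block shear: A_gv = 2.031, A_nv = 1.266, A_nt = 0.1719 in²; R_n = min(0.6F_uA_nv, 0.6F_yA_gv) + U_bs·F_u·A_nt = 60.53 kips → 45.4 kips.
Block shear governs: 45.4 kips.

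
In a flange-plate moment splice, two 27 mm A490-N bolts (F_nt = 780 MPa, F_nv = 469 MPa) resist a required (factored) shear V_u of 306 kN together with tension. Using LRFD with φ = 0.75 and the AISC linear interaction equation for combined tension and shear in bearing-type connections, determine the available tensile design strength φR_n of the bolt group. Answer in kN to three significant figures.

362 kN

A_b = π·27²/4 = 572.6 mm²; f_rv = 306 × 1000 / (2 × 572.6) = 267.2 MPa.
F'_nt = 1.3 F_nt − (F_nt / φF_nv) f_rv = 1.3·780 − (780/(0.75·469))·267.2 = 421.4 MPa, capped at F_nt → F'_nt = 421.4 MPa.
R_n = F'_nt · A_b · n = 421.4 × 572.6 × 2 / 1000 = 482.6 kN.
Design strength φR_n = 0.75 × 482.6 = 362 kN.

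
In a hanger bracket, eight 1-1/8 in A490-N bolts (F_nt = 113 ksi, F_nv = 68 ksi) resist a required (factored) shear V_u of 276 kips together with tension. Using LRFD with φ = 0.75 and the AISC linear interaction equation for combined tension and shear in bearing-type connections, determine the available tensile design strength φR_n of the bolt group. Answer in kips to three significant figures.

A_b = π·1.125²/4 = 0.994 in²; f_rv = 276 / (8 × 0.994) = 34.71 ksi.
F'_nt = 1.3 F_nt − (F_nt / φF_nv) f_rv = 1.3·113 − (113/(0.75·68))·34.71 = 70 ksi, capped at F_nt → F'_nt = 70 ksi.
R_n = F'_nt · A_b · n = 70 × 0.994 × 8 = 556.6 kips.
Design strength φR_n = 0.75 × 556.6 = 417 kips.

417 kips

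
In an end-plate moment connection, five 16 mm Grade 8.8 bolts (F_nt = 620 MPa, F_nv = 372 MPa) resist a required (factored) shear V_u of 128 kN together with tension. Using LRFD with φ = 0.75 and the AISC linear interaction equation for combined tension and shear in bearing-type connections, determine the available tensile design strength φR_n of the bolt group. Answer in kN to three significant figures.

A_b = π·16²/4 = 201.1 mm²; f_rv = 128 × 1000 / (5 × 201.1) = 127.3 MPa.
F'_nt = 1.3 F_nt − (F_nt / φF_nv) f_rv = 1.3·620 − (620/(0.75·372))·127.3 = 523.1 MPa, capped at F_nt → F'_nt = 523.1 MPa.
R_n = F'_nt · A_b · n = 523.1 × 201.1 × 5 / 1000 = 525.8 kN.
Design strength φR_n = 0.75 × 525.8 = 394 kN.

394 kN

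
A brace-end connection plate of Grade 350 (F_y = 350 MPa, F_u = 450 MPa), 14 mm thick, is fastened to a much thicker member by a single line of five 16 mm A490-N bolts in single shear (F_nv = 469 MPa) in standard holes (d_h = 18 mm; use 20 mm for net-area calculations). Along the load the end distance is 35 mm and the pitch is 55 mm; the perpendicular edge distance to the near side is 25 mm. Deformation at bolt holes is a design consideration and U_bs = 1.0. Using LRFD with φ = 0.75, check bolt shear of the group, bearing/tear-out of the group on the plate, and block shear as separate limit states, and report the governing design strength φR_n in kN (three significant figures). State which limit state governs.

354 kN (bolt shear governs)

Bolt shear: A_b = π·16²/4 = 201.1 mm²; R_n = 469 × 201.1 × 5 × 1 / 1000 = 471.5 kN → 0.75 × 471.5 = 354 kN.
Bearing: edge l_c = 26, r_n = 196.6 kN; interior l_c = 37, r_n = 241.9 kN; R_n = 196.6 + 4·241.9 = 1164 kN → 873 kN.
Block shear: A_gv = 3570, A_nv = 2310, A_nt = 210 mm²; R_n = min(0.6F_uA_nv, 0.6F_yA_gv) + U_bs·F_u·A_nt = 718.2 kN → 539 kN.
Bolt shear governs: 354 kN.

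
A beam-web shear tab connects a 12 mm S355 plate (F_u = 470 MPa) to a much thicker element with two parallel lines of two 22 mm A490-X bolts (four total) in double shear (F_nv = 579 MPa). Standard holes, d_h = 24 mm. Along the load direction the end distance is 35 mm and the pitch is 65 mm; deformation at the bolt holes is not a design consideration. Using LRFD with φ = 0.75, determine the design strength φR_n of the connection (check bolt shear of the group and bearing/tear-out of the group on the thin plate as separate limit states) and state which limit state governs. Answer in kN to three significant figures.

Bolt shear: A_b = π·22²/4 = 380.1 mm²; R_n = 579 × 380.1 × 4 × 2 / 1000 = 1761 kN → 0.75 × 1761 = 1320 kN.
Bearing (1.5 l_c t F_u ≤ 3.0 d t F_u): upper limit = 3.0·22·12·470 / 1000 = 372.2 kN.
  Edge l_c = 35 − 24/2 = 23 → r_n = 194.6 kN; interior l_c = 65 − 24 = 41 → r_n = 346.9 kN.
  R_n,bearing = 2·194.6 + 2·346.9 = 1083 kN → 0.75 × 1083 = 812 kN.
Bearing governs: 812 kN.

812 kN (bearing governs)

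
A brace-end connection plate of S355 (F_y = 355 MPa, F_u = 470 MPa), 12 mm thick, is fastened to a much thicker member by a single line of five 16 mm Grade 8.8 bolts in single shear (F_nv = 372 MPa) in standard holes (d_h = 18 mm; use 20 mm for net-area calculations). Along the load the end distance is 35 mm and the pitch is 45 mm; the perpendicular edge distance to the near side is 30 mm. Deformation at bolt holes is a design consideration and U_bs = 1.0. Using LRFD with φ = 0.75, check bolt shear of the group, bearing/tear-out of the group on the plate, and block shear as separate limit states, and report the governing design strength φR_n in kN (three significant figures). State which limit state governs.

280 kN (bolt shear governs)

Bolt shear: A_b = π·16²/4 = 201.1 mm²; R_n = 372 × 201.1 × 5 × 1 / 1000 = 374 kN → 0.75 × 374 = 280 kN.
Bearing: edge l_c = 26, r_n = 176 kN; interior l_c = 27, r_n = 182.7 kN; R_n = 176 + 4·182.7 = 906.9 kN → 680 kN.
Block shear: A_gv = 2580, A_nv = 1500, A_nt = 240 mm²; R_n = min(0.6F_uA_nv, 0.6F_yA_gv) + U_bs·F_u·A_nt = 535.8 kN → 402 kN.
Bolt shear governs: 280 kN.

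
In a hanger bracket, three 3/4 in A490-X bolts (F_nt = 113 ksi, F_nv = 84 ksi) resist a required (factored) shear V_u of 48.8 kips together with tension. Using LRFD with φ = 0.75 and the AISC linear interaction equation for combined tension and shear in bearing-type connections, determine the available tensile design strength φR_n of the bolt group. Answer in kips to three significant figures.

A_b = π·0.75²/4 = 0.4418 in²; f_rv = 48.8 / (3 × 0.4418) = 36.82 ksi.
F'_nt = 1.3 F_nt − (F_nt / φF_nv) f_rv = 1.3·113 − (113/(0.75·84))·36.82 = 80.86 ksi, capped at F_nt → F'_nt = 80.86 ksi.
R_n = F'_nt · A_b · n = 80.86 × 0.4418 × 3 = 107.2 kips.
Design strength φR_n = 0.75 × 107.2 = 80.4 kips.

80.4 kips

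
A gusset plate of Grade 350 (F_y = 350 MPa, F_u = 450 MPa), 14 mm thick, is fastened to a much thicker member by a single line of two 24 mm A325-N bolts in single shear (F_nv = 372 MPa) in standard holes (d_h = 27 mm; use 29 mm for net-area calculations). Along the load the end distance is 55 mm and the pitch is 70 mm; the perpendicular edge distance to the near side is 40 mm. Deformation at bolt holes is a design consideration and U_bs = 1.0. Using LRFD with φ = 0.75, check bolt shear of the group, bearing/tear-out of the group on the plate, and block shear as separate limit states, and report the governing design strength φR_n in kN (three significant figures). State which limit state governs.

252 kN (bolt shear governs)

Bolt shear: A_b = π·24²/4 = 452.4 mm²; R_n = 372 × 452.4 × 2 × 1 / 1000 = 336.6 kN → 0.75 × 336.6 = 252 kN.
Bearing: edge l_c = 41.5, r_n = 313.7 kN; interior l_c = 43, r_n = 325.1 kN; R_n = 313.7 + 1·325.1 = 638.8 kN → 479 kN.
Block shear: A_gv = 1750, A_nv = 1141, A_nt = 357 mm²; R_n = min(0.6F_uA_nv, 0.6F_yA_gv) + U_bs·F_u·A_nt = 468.7 kN → 352 kN.
Bolt shear governs: 252 kN.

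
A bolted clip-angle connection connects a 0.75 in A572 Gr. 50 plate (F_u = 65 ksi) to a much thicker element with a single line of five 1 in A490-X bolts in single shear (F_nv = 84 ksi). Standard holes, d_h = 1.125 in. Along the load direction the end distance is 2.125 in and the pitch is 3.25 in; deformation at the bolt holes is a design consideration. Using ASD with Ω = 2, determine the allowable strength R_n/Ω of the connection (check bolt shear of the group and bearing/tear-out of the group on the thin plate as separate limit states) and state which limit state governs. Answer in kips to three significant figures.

Bolt shear: A_b = π·1²/4 = 0.7854 in²; R_n = 84 × 0.7854 × 5 × 1 = 329.9 kips → 329.9 / 2 = 165 kips.
Bearing (1.2 l_c t F_u ≤ 2.4 d t F_u): upper limit = 2.4·1·0.75·65 = 117 kips.
  Edge l_c = 2.125 − 1.125/2 = 1.562 → r_n = 91.41 kips; interior l_c = 3.25 − 1.125 = 2.125 → r_n = 117 kips.
  R_n,bearing = 1·91.41 + 4·117 = 559.4 kips → 559.4 / 2 = 280 kips.
Bolt shear governs: 165 kips.

165 kips (bolt shear governs)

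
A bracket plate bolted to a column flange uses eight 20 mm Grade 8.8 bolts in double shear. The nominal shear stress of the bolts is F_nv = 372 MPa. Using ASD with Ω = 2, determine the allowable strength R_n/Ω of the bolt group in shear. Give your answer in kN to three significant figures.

935 kN

A_b = π × 20² / 4 = 314.2 mm².
R_n = F_nv · A_b · n · n_s = 372 × 314.2 × 8 × 2 / 1000 = 1870 kN.
Allowable strength R_n/Ω = 1870 / 2 = 935 kN.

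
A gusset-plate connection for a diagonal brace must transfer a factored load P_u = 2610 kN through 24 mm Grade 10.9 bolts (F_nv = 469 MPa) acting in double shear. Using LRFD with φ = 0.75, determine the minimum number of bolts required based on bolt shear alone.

9 bolts

A_b = π·24²/4 = 452.4 mm².
Per-bolt design strength φR_n = 0.75 × 469 × 452.4 × 2 / 1000 = 318.3 kN.
n ≥ 2610 / 318.3 = 8.201 → use 9 bolts.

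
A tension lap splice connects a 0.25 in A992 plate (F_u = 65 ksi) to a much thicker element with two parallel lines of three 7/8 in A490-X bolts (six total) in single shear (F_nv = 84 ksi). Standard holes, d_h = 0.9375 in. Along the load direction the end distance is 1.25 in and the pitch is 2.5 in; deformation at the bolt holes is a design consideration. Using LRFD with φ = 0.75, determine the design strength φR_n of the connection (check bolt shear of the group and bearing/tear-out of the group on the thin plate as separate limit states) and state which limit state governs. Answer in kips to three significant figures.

Bolt shear: A_b = π·0.875²/4 = 0.6013 in²; R_n = 84 × 0.6013 × 6 × 1 = 303.1 kips → 0.75 × 303.1 = 227 kips.
Bearing (1.2 l_c t F_u ≤ 2.4 d t F_u): upper limit = 2.4·0.875·0.25·65 = 34.12 kips.
  Edge l_c = 1.25 − 0.9375/2 = 0.7812 → r_n = 15.23 kips; interior l_c = 2.5 − 0.9375 = 1.562 → r_n = 30.47 kips.
  R_n,bearing = 2·15.23 + 4·30.47 = 152.3 kips → 0.75 × 152.3 = 114 kips.
Bearing governs: 114 kips.

114 kips (bearing governs)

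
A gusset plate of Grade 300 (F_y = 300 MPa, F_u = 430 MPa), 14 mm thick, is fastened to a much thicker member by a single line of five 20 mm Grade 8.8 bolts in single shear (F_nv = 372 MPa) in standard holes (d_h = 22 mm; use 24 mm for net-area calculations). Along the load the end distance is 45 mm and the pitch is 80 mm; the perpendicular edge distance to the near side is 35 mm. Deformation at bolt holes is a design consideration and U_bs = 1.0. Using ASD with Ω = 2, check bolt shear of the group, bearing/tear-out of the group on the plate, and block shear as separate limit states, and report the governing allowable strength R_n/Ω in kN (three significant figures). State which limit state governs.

Bolt shear: A_b = π·20²/4 = 314.2 mm²; R_n = 372 × 314.2 × 5 × 1 / 1000 = 584.3 kN → 584.3 / 2 = 292 kN.
Bearing: edge l_c = 34, r_n = 245.6 kN; interior l_c = 58, r_n = 289 kN; R_n = 245.6 + 4·289 = 1401 kN → 701 kN.
Block shear: A_gv = 5110, A_nv = 3598, A_nt = 322 mm²; R_n = min(0.6F_uA_nv, 0.6F_yA_gv) + U_bs·F_u·A_nt = 1058 kN → 529 kN.
Bolt shear governs: 292 kN.

292 kN (bolt shear governs)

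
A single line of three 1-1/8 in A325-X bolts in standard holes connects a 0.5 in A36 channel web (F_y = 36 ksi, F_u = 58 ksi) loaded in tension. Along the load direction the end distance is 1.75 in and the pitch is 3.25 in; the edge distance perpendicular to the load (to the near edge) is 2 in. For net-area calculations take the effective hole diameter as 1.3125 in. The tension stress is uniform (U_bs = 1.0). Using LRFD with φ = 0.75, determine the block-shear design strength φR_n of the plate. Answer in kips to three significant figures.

Shear plane L_v = 1.75 + 2·3.25 = 8.25 in; A_gv = 8.25 × 0.5 = 4.125 in².
A_nv = (8.25 − 2.5·1.3125) × 0.5 = 2.484 in².
A_nt = (2 − 0.5·1.3125) × 0.5 = 0.6719 in².
0.6 F_u A_nv = 86.46 kips; 0.6 F_y A_gv = 89.1 kips → shear rupture governs the shear term.
R_n = 86.46 + 1.0 × 58 × 0.6719 = 125.4 kips.
Design strength φR_n = 0.75 × 125.4 = 94.1 kips.

94.1 kips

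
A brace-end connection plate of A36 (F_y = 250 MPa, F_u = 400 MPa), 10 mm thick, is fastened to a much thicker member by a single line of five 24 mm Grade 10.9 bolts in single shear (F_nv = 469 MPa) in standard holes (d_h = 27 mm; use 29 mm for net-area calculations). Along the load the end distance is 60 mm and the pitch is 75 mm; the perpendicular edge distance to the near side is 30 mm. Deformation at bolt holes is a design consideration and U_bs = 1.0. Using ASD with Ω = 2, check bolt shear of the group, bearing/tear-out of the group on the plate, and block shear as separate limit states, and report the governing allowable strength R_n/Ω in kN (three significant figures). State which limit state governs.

301 kN (block shear governs)

Bolt shear: A_b = π·24²/4 = 452.4 mm²; R_n = 469 × 452.4 × 5 × 1 / 1000 = 1061 kN → 1061 / 2 = 530 kN.
Bearing: edge l_c = 46.5, r_n = 223.2 kN; interior l_c = 48, r_n = 230.4 kN; R_n = 223.2 + 4·230.4 = 1145 kN → 572 kN.
Block shear: A_gv = 3600, A_nv = 2295, A_nt = 155 mm²; R_n = min(0.6F_uA_nv, 0.6F_yA_gv) + U_bs·F_u·A_nt = 602 kN → 301 kN.
Block shear governs: 301 kN.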